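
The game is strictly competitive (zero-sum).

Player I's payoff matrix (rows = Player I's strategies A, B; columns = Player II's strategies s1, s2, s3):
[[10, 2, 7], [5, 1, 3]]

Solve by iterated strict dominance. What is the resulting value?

2

Column s3 is strictly dominated by s2 for Player II (2<7, 1<3); eliminate s3.
Row B is strictly dominated by row A (10>5, 2>1); eliminate B.
Column s1 is strictly dominated by s2 for Player II (2<10); eliminate s1.
Only (A, s2) remains, with payoff 2.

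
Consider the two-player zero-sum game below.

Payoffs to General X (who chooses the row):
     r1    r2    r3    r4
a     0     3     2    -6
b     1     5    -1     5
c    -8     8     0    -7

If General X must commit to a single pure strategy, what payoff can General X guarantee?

The worst-case payoff for each row is a: -6, b: -1, c: -8.
The best of these is -1.

-1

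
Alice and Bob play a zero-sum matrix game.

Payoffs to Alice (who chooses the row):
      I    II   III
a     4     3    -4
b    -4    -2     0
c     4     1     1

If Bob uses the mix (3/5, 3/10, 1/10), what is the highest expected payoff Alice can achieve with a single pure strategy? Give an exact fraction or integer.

a: (4)·(3/5) + (3)·(3/10) + (-4)·(1/10) = 29/10.
b: (-4)·(3/5) + (-2)·(3/10) + (0)·(1/10) = -3.
c: (4)·(3/5) + (1)·(3/10) + (1)·(1/10) = 14/5.
The best pure response is a with expected payoff 29/10.

29/10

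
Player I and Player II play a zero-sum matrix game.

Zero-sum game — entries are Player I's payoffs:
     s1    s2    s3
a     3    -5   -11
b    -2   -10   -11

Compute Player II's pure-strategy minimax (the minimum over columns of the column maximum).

The worst case (largest entry) in each column is s1: 3, s2: -5, s3: -11.
The best (smallest) of these is -11.

-11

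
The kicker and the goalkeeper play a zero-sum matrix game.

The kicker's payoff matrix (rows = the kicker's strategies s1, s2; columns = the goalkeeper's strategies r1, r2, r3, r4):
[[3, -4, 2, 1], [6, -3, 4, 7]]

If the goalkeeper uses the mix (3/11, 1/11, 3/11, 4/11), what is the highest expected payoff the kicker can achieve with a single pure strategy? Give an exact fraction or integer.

s1: (3)·(3/11) + (-4)·(1/11) + (2)·(3/11) + (1)·(4/11) = 15/11.
s2: (6)·(3/11) + (-3)·(1/11) + (4)·(3/11) + (7)·(4/11) = 5.
The best pure response is s2 with expected payoff 5.

5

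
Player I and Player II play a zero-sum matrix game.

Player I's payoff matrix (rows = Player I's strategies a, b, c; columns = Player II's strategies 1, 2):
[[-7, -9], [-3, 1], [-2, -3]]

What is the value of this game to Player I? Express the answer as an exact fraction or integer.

-11/5

Row a is strictly dominated by row c, so Player I never plays it.
The remaining 2×2 game on (b, c) × (1, 2) has no saddle point. Let Player I play b with probability p; indifference gives −3p − 2(1−p) = p − 3(1−p), so p = 1/5.
Similarly Player II's optimal q on 1 is 4/5, and the value is -3·(4/5) + (1)·(1/5) = -11/5.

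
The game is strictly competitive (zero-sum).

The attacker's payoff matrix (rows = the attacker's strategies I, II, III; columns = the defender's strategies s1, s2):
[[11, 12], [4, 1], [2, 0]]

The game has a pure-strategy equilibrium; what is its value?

11

Row minima: 11, 1, 0 → the attacker's maximin is 11.
Column maxima: 11, 12 → the defender's minimax is 11.
They coincide at (I, s1), so the value is 11.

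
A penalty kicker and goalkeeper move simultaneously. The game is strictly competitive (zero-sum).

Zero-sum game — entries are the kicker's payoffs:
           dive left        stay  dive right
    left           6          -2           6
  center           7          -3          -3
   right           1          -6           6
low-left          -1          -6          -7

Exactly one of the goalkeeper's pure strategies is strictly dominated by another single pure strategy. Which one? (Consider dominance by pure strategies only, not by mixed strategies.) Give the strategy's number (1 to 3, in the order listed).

1

The goalkeeper prefers columns that give the kicker less. Compare dive left with stay: -2 < 6, -3 < 7, -6 < 1, -6 < -1.
So stay strictly dominates dive left for the goalkeeper; dive left is strictly dominated.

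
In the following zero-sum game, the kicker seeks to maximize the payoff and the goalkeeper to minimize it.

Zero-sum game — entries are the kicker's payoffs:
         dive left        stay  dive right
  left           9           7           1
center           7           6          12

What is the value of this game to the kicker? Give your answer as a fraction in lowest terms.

Column dive left is strictly dominated by stay for the goalkeeper (it gives the kicker more in every row).
The remaining 2×2 game on (left, center) × (stay, dive right) has no saddle point. Let the kicker play left with probability p; indifference gives 7p + 6(1−p) = p + 12(1−p), so p = 1/2.
Similarly the goalkeeper's optimal q on stay is 11/12, and the value is 7·(11/12) + (1)·(1/12) = 13/2.

13/2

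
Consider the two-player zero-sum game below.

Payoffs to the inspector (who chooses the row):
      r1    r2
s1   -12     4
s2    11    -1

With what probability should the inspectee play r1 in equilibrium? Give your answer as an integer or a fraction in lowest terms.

5/28

Row minima are -12 and -1, so the inspector's maximin is -1; column maxima are 11 and 4, so the inspectee's minimax is 4. These differ, so the equilibrium is in mixed strategies.
Let the inspectee play r1 with probability q. The inspector is indifferent when −12q + 4(1−q) = 11q − (1−q), giving q = 5/28.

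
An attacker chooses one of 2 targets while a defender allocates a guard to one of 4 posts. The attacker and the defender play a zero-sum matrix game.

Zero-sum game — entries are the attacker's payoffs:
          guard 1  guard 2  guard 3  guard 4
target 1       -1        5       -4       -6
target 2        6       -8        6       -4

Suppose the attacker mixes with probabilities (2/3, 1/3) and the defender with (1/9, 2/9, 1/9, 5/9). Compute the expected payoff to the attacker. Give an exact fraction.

Against (1/9, 2/9, 1/9, 5/9), each row's expected payoff is target 1: -25/9; target 2: -8/3.
Taking the (2/3, 1/3)-weighted average: (2/3)·(-25/9) + (1/3)·(-8/3) = -74/27.

-74/27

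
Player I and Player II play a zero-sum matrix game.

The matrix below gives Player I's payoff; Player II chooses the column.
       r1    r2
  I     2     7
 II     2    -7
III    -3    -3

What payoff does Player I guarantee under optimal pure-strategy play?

Row minima: 2, -7, -3 → Player I's maximin is 2.
Column maxima: 2, 7 → Player II's minimax is 2.
They coincide at (I, r1), so the value is 2.

2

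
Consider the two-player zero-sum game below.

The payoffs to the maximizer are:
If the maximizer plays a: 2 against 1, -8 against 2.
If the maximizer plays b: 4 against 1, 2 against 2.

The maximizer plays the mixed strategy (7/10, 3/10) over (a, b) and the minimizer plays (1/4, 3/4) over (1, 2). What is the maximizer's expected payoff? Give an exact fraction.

-31/10

Against (1/4, 3/4), each row's expected payoff is a: -11/2; b: 5/2.
Taking the (7/10, 3/10)-weighted average: (7/10)·(-11/2) + (3/10)·(5/2) = -31/10.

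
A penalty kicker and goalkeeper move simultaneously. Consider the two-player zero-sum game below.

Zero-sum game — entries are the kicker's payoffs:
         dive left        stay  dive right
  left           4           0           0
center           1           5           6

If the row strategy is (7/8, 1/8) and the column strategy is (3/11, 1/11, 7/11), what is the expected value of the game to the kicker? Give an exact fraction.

67/44

Against (3/11, 1/11, 7/11), each row's expected payoff is left: 12/11; center: 50/11.
Taking the (7/8, 1/8)-weighted average: (7/8)·(12/11) + (1/8)·(50/11) = 67/44.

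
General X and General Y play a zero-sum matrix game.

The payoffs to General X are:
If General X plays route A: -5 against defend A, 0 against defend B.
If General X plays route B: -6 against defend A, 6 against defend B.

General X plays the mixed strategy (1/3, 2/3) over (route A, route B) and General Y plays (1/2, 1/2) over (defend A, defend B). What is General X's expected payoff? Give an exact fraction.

Against (1/2, 1/2), each row's expected payoff is route A: -5/2; route B: 0.
Taking the (1/3, 2/3)-weighted average: (1/3)·(-5/2) + (2/3)·(0) = -5/6.

-5/6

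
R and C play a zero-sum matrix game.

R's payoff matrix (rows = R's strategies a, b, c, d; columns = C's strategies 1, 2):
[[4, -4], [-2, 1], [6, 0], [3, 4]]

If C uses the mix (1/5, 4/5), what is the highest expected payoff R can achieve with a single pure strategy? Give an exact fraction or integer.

a: (4)·(1/5) + (-4)·(4/5) = -12/5.
b: (-2)·(1/5) + (1)·(4/5) = 2/5.
c: (6)·(1/5) + (0)·(4/5) = 6/5.
d: (3)·(1/5) + (4)·(4/5) = 19/5.
The best pure response is d with expected payoff 19/5.

19/5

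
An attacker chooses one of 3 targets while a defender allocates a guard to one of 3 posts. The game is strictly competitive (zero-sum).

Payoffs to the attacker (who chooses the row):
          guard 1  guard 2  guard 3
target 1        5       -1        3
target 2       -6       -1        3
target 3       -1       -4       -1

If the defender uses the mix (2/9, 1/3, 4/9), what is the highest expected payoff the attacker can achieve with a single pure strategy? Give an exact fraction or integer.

19/9

target 1: (5)·(2/9) + (-1)·(1/3) + (3)·(4/9) = 19/9.
target 2: (-6)·(2/9) + (-1)·(1/3) + (3)·(4/9) = -1/3.
target 3: (-1)·(2/9) + (-4)·(1/3) + (-1)·(4/9) = -2.
The best pure response is target 1 with expected payoff 19/9.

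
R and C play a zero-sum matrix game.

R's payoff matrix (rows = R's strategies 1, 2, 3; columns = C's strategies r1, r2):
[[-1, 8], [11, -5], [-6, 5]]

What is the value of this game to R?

83/25

Row 3 is strictly dominated by row 1, so R never plays it.
The remaining 2×2 game on (1, 2) × (r1, r2) has no saddle point. Let R play 1 with probability p; indifference gives −p + 11(1−p) = 8p − 5(1−p), so p = 16/25.
Similarly C's optimal q on r1 is 13/25, and the value is -1·(13/25) + (8)·(12/25) = 83/25.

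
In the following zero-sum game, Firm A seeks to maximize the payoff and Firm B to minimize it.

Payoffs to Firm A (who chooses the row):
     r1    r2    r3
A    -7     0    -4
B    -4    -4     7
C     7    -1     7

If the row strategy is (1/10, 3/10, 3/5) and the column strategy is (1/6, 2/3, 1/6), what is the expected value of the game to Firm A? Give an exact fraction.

Against (1/6, 2/3, 1/6), each row's expected payoff is A: -11/6; B: -13/6; C: 5/3.
Taking the (1/10, 3/10, 3/5)-weighted average: (1/10)·(-11/6) + (3/10)·(-13/6) + (3/5)·(5/3) = 1/6.

1/6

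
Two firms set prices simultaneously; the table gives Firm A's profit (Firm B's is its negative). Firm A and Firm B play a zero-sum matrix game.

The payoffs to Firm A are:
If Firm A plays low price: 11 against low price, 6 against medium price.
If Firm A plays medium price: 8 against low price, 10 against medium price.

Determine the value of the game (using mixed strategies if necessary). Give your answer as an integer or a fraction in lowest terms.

Row minima are 6 and 8, so Firm A's maximin is 8; column maxima are 11 and 10, so Firm B's minimax is 10. These differ, so the equilibrium is in mixed strategies.
Let Firm A play low price with probability p. Firm B is indifferent when 11p + 8(1−p) = 6p + 10(1−p), giving p = 2/7.
Let Firm B play low price with probability q. Firm A is indifferent when 11q + 6(1−q) = 8q + 10(1−q), giving q = 4/7.
The value is 11·(4/7) + (6)·(3/7) = 62/7.

62/7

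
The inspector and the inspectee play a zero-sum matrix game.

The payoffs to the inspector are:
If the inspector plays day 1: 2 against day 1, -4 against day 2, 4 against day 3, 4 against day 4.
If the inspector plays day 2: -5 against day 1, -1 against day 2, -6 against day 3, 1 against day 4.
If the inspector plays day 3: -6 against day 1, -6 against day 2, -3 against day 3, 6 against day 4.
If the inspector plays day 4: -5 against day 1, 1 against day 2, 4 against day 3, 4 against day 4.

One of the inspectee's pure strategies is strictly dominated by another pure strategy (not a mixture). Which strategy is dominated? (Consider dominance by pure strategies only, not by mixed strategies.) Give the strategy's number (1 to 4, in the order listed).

The inspectee prefers columns that give the inspector less. Compare day 4 with day 1: 2 < 4, -5 < 1, -6 < 6, -5 < 4.
So day 1 strictly dominates day 4 for the inspectee; day 4 is strictly dominated.

4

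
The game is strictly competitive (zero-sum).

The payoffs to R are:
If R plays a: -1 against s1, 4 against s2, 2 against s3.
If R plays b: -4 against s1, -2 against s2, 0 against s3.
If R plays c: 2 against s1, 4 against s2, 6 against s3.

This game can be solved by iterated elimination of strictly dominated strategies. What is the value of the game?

2

Row b is strictly dominated by row a (-1>-4, 4>-2, 2>0); eliminate b.
Column s3 is strictly dominated by s1 for C (-1<2, 2<6); eliminate s3.
Column s2 is strictly dominated by s1 for C (-1<4, 2<4); eliminate s2.
Row a is strictly dominated by row c (2>-1); eliminate a.
Only (c, s1) remains, with payoff 2.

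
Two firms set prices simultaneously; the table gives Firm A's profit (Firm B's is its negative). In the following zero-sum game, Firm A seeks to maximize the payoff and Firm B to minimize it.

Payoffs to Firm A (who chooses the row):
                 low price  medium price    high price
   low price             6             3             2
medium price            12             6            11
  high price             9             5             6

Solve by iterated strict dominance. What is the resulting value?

Row low price is strictly dominated by row medium price (12>6, 6>3, 11>2); eliminate low price.
Row high price is strictly dominated by row medium price (12>9, 6>5, 11>6); eliminate high price.
Column low price is strictly dominated by medium price for Firm B (6<12); eliminate low price.
Column high price is strictly dominated by medium price for Firm B (6<11); eliminate high price.
Only (medium price, medium price) remains, with payoff 6.

6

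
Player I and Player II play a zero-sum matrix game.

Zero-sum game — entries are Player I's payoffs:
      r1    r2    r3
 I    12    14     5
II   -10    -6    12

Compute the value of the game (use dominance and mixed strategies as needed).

Column r2 is strictly dominated by r1 for Player II (it gives Player I more in every row).
The remaining 2×2 game on (I, II) × (r1, r3) has no saddle point. Let Player I play I with probability p; indifference gives 12p − 10(1−p) = 5p + 12(1−p), so p = 22/29.
Similarly Player II's optimal q on r1 is 7/29, and the value is 12·(7/29) + (5)·(22/29) = 194/29.

194/29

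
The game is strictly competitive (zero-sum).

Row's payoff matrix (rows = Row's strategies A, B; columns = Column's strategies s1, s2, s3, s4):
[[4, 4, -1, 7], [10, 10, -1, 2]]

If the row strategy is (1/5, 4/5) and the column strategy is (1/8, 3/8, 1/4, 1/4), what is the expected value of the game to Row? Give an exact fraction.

Against (1/8, 3/8, 1/4, 1/4), each row's expected payoff is A: 7/2; B: 21/4.
Taking the (1/5, 4/5)-weighted average: (1/5)·(7/2) + (4/5)·(21/4) = 49/10.

49/10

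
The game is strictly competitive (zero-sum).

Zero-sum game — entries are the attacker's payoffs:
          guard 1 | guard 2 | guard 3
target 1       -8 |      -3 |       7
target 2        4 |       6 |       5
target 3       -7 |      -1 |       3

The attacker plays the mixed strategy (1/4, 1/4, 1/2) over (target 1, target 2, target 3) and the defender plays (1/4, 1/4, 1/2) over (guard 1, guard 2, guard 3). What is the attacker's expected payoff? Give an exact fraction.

19/16

Against (1/4, 1/4, 1/2), each row's expected payoff is target 1: 3/4; target 2: 5; target 3: -1/2.
Taking the (1/4, 1/4, 1/2)-weighted average: (1/4)·(3/4) + (1/4)·(5) + (1/2)·(-1/2) = 19/16.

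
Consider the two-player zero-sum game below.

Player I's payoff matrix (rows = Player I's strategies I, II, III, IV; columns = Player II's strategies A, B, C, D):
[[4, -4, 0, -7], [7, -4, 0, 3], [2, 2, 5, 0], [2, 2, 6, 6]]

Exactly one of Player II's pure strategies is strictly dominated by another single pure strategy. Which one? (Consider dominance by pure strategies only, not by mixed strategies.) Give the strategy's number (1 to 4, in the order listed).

Player II prefers columns that give Player I less. Compare C with B: -4 < 0, -4 < 0, 2 < 5, 2 < 6.
So B strictly dominates C for Player II; C is strictly dominated.

3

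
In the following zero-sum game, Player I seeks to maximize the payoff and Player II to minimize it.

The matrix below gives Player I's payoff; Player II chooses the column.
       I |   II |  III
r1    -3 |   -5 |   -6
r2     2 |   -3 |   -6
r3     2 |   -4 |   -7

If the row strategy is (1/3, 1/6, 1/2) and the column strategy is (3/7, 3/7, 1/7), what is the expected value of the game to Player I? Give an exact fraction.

Against (3/7, 3/7, 1/7), each row's expected payoff is r1: -30/7; r2: -9/7; r3: -13/7.
Taking the (1/3, 1/6, 1/2)-weighted average: (1/3)·(-30/7) + (1/6)·(-9/7) + (1/2)·(-13/7) = -18/7.

-18/7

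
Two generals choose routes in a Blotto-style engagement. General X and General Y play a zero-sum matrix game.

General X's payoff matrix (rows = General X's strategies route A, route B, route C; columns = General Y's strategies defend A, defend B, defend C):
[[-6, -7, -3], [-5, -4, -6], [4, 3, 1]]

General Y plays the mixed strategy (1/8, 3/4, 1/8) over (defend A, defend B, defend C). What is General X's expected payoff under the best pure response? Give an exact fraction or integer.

23/8

route A: (-6)·(1/8) + (-7)·(3/4) + (-3)·(1/8) = -51/8.
route B: (-5)·(1/8) + (-4)·(3/4) + (-6)·(1/8) = -35/8.
route C: (4)·(1/8) + (3)·(3/4) + (1)·(1/8) = 23/8.
The best pure response is route C with expected payoff 23/8.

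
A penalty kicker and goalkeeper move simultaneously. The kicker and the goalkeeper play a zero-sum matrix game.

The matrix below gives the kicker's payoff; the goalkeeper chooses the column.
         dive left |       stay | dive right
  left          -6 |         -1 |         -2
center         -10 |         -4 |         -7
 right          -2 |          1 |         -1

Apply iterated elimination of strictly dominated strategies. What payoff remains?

-2

Column dive right is strictly dominated by dive left for the goalkeeper (-6<-2, -10<-7, -2<-1); eliminate dive right.
Row center is strictly dominated by row left (-6>-10, -1>-4); eliminate center.
Column stay is strictly dominated by dive left for the goalkeeper (-6<-1, -2<1); eliminate stay.
Row left is strictly dominated by row right (-2>-6); eliminate left.
Only (right, dive left) remains, with payoff -2.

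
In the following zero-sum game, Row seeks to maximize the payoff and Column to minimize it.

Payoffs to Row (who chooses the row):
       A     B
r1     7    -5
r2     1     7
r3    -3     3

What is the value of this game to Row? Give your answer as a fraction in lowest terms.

3

Row r3 is strictly dominated by row r2, so Row never plays it.
The remaining 2×2 game on (r1, r2) × (A, B) has no saddle point. Let Row play r1 with probability p; indifference gives 7p + (1−p) = −5p + 7(1−p), so p = 1/3.
Similarly Column's optimal q on A is 2/3, and the value is 7·(2/3) + (-5)·(1/3) = 3.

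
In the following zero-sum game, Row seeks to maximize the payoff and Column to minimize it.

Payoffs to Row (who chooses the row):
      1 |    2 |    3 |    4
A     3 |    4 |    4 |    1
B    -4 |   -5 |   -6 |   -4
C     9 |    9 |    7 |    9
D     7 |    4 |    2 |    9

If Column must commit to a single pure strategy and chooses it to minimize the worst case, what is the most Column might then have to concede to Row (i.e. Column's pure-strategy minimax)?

7

The worst case (largest entry) in each column is 1: 9, 2: 9, 3: 7, 4: 9.
The best (smallest) of these is 7.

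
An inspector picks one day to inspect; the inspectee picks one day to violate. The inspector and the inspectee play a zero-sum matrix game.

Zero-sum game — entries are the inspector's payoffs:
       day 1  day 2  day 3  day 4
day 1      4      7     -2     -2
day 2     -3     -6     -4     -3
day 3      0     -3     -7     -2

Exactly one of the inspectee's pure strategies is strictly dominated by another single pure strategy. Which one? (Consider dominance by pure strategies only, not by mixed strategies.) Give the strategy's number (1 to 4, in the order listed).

1

The inspectee prefers columns that give the inspector less. Compare day 1 with day 3: -2 < 4, -4 < -3, -7 < 0.
So day 3 strictly dominates day 1 for the inspectee; day 1 is strictly dominated.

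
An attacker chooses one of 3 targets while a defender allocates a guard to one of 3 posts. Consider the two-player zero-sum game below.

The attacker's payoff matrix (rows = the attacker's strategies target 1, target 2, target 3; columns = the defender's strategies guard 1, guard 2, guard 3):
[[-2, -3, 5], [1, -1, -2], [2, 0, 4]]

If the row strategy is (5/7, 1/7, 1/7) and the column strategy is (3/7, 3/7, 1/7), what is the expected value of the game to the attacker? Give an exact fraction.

-6/7

Against (3/7, 3/7, 1/7), each row's expected payoff is target 1: -10/7; target 2: -2/7; target 3: 10/7.
Taking the (5/7, 1/7, 1/7)-weighted average: (5/7)·(-10/7) + (1/7)·(-2/7) + (1/7)·(10/7) = -6/7.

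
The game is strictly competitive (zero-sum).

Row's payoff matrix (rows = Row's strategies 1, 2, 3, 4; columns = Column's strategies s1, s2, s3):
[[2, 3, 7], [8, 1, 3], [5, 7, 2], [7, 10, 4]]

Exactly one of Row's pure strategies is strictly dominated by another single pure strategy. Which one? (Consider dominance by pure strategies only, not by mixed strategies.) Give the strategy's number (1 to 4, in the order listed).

Compare 3 with 4: 7 > 5, 10 > 7, 4 > 2.
So 4 strictly dominates 3 for Row; 3 is strictly dominated.

3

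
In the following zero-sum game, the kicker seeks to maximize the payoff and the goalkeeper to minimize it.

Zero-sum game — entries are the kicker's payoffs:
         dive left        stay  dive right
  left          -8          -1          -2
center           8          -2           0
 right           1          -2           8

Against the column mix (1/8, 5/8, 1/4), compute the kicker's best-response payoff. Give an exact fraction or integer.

7/8

left: (-8)·(1/8) + (-1)·(5/8) + (-2)·(1/4) = -17/8.
center: (8)·(1/8) + (-2)·(5/8) + (0)·(1/4) = -1/4.
right: (1)·(1/8) + (-2)·(5/8) + (8)·(1/4) = 7/8.
The best pure response is right with expected payoff 7/8.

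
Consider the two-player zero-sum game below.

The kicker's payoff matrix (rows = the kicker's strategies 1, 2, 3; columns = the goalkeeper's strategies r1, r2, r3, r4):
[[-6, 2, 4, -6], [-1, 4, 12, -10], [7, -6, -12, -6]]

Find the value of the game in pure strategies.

Row minima: -6, -10, -12 → the kicker's maximin is -6.
Column maxima: 7, 4, 12, -6 → the goalkeeper's minimax is -6.
They coincide at (1, r4), so the value is -6.

-6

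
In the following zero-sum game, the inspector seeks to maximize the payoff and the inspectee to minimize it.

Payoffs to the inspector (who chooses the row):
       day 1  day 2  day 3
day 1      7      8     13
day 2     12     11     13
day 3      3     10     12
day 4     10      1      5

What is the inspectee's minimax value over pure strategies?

11

The worst case (largest entry) in each column is day 1: 12, day 2: 11, day 3: 13.
The best (smallest) of these is 11.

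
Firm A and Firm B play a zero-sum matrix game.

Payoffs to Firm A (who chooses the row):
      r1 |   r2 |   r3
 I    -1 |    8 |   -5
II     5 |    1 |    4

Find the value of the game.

Column r1 is strictly dominated by r3 for Firm B (it gives Firm A more in every row).
The remaining 2×2 game on (I, II) × (r2, r3) has no saddle point. Let Firm A play I with probability p; indifference gives 8p + (1−p) = −5p + 4(1−p), so p = 3/16.
Similarly Firm B's optimal q on r2 is 9/16, and the value is 8·(9/16) + (-5)·(7/16) = 37/16.

37/16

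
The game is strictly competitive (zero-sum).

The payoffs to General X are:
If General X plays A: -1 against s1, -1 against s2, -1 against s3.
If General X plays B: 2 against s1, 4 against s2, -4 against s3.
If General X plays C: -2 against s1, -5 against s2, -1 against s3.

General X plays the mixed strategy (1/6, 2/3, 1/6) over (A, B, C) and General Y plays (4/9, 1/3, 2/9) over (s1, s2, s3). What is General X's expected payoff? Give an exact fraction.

Against (4/9, 1/3, 2/9), each row's expected payoff is A: -1; B: 4/3; C: -25/9.
Taking the (1/6, 2/3, 1/6)-weighted average: (1/6)·(-1) + (2/3)·(4/3) + (1/6)·(-25/9) = 7/27.

7/27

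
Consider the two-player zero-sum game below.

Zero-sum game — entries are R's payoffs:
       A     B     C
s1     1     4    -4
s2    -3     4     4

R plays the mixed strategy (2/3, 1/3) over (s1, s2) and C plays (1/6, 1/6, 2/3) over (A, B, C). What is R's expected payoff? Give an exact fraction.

Against (1/6, 1/6, 2/3), each row's expected payoff is s1: -11/6; s2: 17/6.
Taking the (2/3, 1/3)-weighted average: (2/3)·(-11/6) + (1/3)·(17/6) = -5/18.

-5/18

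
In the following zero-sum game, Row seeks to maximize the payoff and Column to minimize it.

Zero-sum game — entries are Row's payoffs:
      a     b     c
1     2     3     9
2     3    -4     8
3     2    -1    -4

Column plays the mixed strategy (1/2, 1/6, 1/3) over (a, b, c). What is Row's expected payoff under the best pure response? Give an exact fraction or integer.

9/2

1: (2)·(1/2) + (3)·(1/6) + (9)·(1/3) = 9/2.
2: (3)·(1/2) + (-4)·(1/6) + (8)·(1/3) = 7/2.
3: (2)·(1/2) + (-1)·(1/6) + (-4)·(1/3) = -1/2.
The best pure response is 1 with expected payoff 9/2.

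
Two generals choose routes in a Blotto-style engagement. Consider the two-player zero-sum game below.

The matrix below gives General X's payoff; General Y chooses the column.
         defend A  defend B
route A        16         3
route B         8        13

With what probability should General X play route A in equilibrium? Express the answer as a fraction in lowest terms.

5/18

Row minima are 3 and 8, so General X's maximin is 8; column maxima are 16 and 13, so General Y's minimax is 13. These differ, so the equilibrium is in mixed strategies.
Let General X play route A with probability p. General Y is indifferent when 16p + 8(1−p) = 3p + 13(1−p), giving p = 5/18.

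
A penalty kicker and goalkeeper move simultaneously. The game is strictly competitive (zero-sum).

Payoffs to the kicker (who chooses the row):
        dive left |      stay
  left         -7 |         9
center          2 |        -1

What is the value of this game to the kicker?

Row minima are -7 and -1, so the kicker's maximin is -1; column maxima are 2 and 9, so the goalkeeper's minimax is 2. These differ, so the equilibrium is in mixed strategies.
Let the kicker play left with probability p. The goalkeeper is indifferent when −7p + 2(1−p) = 9p − (1−p), giving p = 3/19.
Let the goalkeeper play dive left with probability q. The kicker is indifferent when −7q + 9(1−q) = 2q − (1−q), giving q = 10/19.
The value is -7·(10/19) + (9)·(9/19) = 11/19.

11/19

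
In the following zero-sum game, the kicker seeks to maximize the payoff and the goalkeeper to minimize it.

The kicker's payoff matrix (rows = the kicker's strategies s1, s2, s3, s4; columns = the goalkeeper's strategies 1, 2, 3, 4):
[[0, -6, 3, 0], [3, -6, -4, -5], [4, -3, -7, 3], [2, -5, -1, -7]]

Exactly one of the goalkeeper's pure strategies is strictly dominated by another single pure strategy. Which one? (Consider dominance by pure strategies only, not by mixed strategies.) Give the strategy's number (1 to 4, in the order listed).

1

The goalkeeper prefers columns that give the kicker less. Compare 1 with 2: -6 < 0, -6 < 3, -3 < 4, -5 < 2.
So 2 strictly dominates 1 for the goalkeeper; 1 is strictly dominated.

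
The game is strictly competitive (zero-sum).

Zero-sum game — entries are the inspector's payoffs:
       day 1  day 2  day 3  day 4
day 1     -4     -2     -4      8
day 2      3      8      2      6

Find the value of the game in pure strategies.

2

Row minima: -4, 2 → the inspector's maximin is 2.
Column maxima: 3, 8, 2, 8 → the inspectee's minimax is 2.
They coincide at (day 2, day 3), so the value is 2.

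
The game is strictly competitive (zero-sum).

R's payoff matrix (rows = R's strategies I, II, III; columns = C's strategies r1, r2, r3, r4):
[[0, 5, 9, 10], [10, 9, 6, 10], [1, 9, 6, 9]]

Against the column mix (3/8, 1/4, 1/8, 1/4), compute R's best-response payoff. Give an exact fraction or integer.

I: (0)·(3/8) + (5)·(1/4) + (9)·(1/8) + (10)·(1/4) = 39/8.
II: (10)·(3/8) + (9)·(1/4) + (6)·(1/8) + (10)·(1/4) = 37/4.
III: (1)·(3/8) + (9)·(1/4) + (6)·(1/8) + (9)·(1/4) = 45/8.
The best pure response is II with expected payoff 37/4.

37/4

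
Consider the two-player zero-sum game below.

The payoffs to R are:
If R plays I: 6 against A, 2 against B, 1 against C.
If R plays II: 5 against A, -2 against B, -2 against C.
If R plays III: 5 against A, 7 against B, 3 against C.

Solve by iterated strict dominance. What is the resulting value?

Column A is strictly dominated by C for C (1<6, -2<5, 3<5); eliminate A.
Row II is strictly dominated by row I (2>-2, 1>-2); eliminate II.
Row I is strictly dominated by row III (7>2, 3>1); eliminate I.
Column B is strictly dominated by C for C (3<7); eliminate B.
Only (III, C) remains, with payoff 3.

3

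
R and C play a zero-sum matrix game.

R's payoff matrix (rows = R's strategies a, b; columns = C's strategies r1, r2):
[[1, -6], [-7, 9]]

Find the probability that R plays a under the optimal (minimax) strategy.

16/23

Row minima are -6 and -7, so R's maximin is -6; column maxima are 1 and 9, so C's minimax is 1. These differ, so the equilibrium is in mixed strategies.
Let R play a with probability p. C is indifferent when p − 7(1−p) = −6p + 9(1−p), giving p = 16/23.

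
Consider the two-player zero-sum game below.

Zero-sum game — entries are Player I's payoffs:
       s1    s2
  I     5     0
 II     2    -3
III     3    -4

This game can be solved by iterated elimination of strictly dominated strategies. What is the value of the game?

0

Column s1 is strictly dominated by s2 for Player II (0<5, -3<2, -4<3); eliminate s1.
Row III is strictly dominated by row I (0>-4); eliminate III.
Row II is strictly dominated by row I (0>-3); eliminate II.
Only (I, s2) remains, with payoff 0.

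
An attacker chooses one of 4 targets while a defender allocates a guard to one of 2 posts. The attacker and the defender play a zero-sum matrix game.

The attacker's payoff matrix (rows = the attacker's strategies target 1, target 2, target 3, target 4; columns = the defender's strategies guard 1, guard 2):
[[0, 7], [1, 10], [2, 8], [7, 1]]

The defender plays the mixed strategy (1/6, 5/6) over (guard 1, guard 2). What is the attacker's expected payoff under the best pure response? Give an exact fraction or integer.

17/2

target 1: (0)·(1/6) + (7)·(5/6) = 35/6.
target 2: (1)·(1/6) + (10)·(5/6) = 17/2.
target 3: (2)·(1/6) + (8)·(5/6) = 7.
target 4: (7)·(1/6) + (1)·(5/6) = 2.
The best pure response is target 2 with expected payoff 17/2.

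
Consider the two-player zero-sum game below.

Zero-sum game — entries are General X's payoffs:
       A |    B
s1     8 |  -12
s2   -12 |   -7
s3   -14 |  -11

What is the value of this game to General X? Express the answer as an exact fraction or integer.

-8

Row s3 is strictly dominated by row s2, so General X never plays it.
The remaining 2×2 game on (s1, s2) × (A, B) has no saddle point. Let General X play s1 with probability p; indifference gives 8p − 12(1−p) = −12p − 7(1−p), so p = 1/5.
Similarly General Y's optimal q on A is 1/5, and the value is 8·(1/5) + (-12)·(4/5) = -8.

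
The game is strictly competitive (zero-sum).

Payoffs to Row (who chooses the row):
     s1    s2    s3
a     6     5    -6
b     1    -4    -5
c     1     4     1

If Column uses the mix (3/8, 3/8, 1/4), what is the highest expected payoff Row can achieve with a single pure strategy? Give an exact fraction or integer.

21/8

a: (6)·(3/8) + (5)·(3/8) + (-6)·(1/4) = 21/8.
b: (1)·(3/8) + (-4)·(3/8) + (-5)·(1/4) = -19/8.
c: (1)·(3/8) + (4)·(3/8) + (1)·(1/4) = 17/8.
The best pure response is a with expected payoff 21/8.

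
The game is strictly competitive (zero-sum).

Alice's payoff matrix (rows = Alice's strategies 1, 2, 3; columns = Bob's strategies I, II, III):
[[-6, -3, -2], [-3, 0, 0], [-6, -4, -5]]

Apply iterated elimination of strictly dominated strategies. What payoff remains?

-3

Row 3 is strictly dominated by row 2 (-3>-6, 0>-4, 0>-5); eliminate 3.
Row 1 is strictly dominated by row 2 (-3>-6, 0>-3, 0>-2); eliminate 1.
Column II is strictly dominated by I for Bob (-3<0); eliminate II.
Column III is strictly dominated by I for Bob (-3<0); eliminate III.
Only (2, I) remains, with payoff -3.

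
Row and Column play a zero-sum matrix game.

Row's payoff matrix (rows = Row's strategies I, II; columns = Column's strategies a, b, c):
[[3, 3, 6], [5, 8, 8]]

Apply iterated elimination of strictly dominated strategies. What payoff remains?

5

Row I is strictly dominated by row II (5>3, 8>3, 8>6); eliminate I.
Column b is strictly dominated by a for Column (5<8); eliminate b.
Column c is strictly dominated by a for Column (5<8); eliminate c.
Only (II, a) remains, with payoff 5.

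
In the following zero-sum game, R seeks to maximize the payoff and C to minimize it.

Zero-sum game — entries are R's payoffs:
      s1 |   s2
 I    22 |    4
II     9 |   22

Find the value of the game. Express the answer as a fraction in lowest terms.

448/31

Row minima are 4 and 9, so R's maximin is 9; column maxima are 22 and 22, so C's minimax is 22. These differ, so the equilibrium is in mixed strategies.
Let R play I with probability p. C is indifferent when 22p + 9(1−p) = 4p + 22(1−p), giving p = 13/31.
Let C play s1 with probability q. R is indifferent when 22q + 4(1−q) = 9q + 22(1−q), giving q = 18/31.
The value is 22·(18/31) + (4)·(13/31) = 448/31.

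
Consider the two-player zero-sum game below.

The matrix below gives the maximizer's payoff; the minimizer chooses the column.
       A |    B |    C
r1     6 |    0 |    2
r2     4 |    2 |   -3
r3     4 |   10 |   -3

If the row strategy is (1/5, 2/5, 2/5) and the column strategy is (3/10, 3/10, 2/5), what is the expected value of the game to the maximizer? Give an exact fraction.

49/25

Against (3/10, 3/10, 2/5), each row's expected payoff is r1: 13/5; r2: 3/5; r3: 3.
Taking the (1/5, 2/5, 2/5)-weighted average: (1/5)·(13/5) + (2/5)·(3/5) + (2/5)·(3) = 49/25.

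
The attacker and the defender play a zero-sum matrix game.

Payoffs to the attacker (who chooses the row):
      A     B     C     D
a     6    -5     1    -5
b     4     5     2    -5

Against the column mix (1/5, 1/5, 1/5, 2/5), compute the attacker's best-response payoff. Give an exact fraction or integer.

a: (6)·(1/5) + (-5)·(1/5) + (1)·(1/5) + (-5)·(2/5) = -8/5.
b: (4)·(1/5) + (5)·(1/5) + (2)·(1/5) + (-5)·(2/5) = 1/5.
The best pure response is b with expected payoff 1/5.

1/5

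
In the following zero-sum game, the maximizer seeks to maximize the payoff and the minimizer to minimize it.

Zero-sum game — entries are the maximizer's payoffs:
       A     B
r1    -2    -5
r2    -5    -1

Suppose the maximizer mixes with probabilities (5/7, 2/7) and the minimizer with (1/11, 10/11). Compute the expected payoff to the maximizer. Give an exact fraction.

-290/77

Against (1/11, 10/11), each row's expected payoff is r1: -52/11; r2: -15/11.
Taking the (5/7, 2/7)-weighted average: (5/7)·(-52/11) + (2/7)·(-15/11) = -290/77.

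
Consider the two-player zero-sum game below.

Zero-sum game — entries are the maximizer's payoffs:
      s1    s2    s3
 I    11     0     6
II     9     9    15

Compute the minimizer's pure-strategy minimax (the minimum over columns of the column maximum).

9

The worst case (largest entry) in each column is s1: 11, s2: 9, s3: 15.
The best (smallest) of these is 9.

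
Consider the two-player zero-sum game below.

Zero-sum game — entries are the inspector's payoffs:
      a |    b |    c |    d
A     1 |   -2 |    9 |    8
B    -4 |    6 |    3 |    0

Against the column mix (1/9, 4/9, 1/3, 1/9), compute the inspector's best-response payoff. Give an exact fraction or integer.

29/9

A: (1)·(1/9) + (-2)·(4/9) + (9)·(1/3) + (8)·(1/9) = 28/9.
B: (-4)·(1/9) + (6)·(4/9) + (3)·(1/3) + (0)·(1/9) = 29/9.
The best pure response is B with expected payoff 29/9.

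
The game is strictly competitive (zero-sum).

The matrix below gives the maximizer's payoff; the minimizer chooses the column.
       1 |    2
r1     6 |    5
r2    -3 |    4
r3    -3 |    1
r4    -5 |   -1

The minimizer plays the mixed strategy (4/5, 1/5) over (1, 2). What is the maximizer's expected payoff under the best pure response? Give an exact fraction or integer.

29/5

r1: (6)·(4/5) + (5)·(1/5) = 29/5.
r2: (-3)·(4/5) + (4)·(1/5) = -8/5.
r3: (-3)·(4/5) + (1)·(1/5) = -11/5.
r4: (-5)·(4/5) + (-1)·(1/5) = -21/5.
The best pure response is r1 with expected payoff 29/5.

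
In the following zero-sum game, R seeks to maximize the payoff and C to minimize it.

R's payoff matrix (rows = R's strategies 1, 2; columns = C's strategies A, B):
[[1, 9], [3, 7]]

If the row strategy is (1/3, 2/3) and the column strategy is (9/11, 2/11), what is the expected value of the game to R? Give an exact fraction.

Against (9/11, 2/11), each row's expected payoff is 1: 27/11; 2: 41/11.
Taking the (1/3, 2/3)-weighted average: (1/3)·(27/11) + (2/3)·(41/11) = 109/33.

109/33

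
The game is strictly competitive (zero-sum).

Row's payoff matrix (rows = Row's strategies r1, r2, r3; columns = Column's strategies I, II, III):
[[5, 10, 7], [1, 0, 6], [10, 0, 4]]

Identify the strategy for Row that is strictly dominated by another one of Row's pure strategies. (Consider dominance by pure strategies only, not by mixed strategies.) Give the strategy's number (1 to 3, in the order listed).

2

Compare r2 with r1: 5 > 1, 10 > 0, 7 > 6.
So r1 strictly dominates r2 for Row; r2 is strictly dominated.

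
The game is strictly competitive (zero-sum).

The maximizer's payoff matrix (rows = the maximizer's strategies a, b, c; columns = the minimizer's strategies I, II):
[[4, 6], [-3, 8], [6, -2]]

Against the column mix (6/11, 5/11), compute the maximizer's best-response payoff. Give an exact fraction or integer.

a: (4)·(6/11) + (6)·(5/11) = 54/11.
b: (-3)·(6/11) + (8)·(5/11) = 2.
c: (6)·(6/11) + (-2)·(5/11) = 26/11.
The best pure response is a with expected payoff 54/11.

54/11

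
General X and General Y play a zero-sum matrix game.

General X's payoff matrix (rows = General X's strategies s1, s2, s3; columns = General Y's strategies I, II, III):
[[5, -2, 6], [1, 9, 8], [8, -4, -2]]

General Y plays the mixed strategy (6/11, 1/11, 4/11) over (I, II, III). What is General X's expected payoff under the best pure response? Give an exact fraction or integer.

s1: (5)·(6/11) + (-2)·(1/11) + (6)·(4/11) = 52/11.
s2: (1)·(6/11) + (9)·(1/11) + (8)·(4/11) = 47/11.
s3: (8)·(6/11) + (-4)·(1/11) + (-2)·(4/11) = 36/11.
The best pure response is s1 with expected payoff 52/11.

52/11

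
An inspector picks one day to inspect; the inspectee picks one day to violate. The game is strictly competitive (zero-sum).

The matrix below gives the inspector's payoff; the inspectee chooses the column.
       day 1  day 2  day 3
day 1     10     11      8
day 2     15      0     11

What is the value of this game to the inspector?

121/14

Column day 1 is strictly dominated by day 3 for the inspectee (it gives the inspector more in every row).
The remaining 2×2 game on (day 1, day 2) × (day 2, day 3) has no saddle point. Let the inspector play day 1 with probability p; indifference gives 11p = 8p + 11(1−p), so p = 11/14.
Similarly the inspectee's optimal q on day 2 is 3/14, and the value is 11·(3/14) + (8)·(11/14) = 121/14.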